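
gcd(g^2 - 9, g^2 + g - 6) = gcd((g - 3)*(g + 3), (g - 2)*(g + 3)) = g + 3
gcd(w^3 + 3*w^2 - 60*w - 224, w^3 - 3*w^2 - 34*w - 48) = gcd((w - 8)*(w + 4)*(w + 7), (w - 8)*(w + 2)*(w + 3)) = w - 8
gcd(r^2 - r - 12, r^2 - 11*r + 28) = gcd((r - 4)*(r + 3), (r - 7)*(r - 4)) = r - 4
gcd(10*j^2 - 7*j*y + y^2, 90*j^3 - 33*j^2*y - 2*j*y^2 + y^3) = -5*j + y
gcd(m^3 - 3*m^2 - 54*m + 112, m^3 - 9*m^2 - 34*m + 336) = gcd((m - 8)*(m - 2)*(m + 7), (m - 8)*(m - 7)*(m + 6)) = m - 8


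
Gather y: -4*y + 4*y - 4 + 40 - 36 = 0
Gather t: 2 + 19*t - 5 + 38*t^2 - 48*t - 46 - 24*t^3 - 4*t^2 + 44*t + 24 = -24*t^3 + 34*t^2 + 15*t - 25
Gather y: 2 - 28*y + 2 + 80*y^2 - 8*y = 80*y^2 - 36*y + 4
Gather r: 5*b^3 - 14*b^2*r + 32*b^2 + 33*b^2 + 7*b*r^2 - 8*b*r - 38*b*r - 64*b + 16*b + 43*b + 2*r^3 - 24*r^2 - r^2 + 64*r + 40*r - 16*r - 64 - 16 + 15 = 5*b^3 + 65*b^2 - 5*b + 2*r^3 + r^2*(7*b - 25) + r*(-14*b^2 - 46*b + 88) - 65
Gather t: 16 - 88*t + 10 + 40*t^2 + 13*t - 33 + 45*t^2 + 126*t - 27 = 85*t^2 + 51*t - 34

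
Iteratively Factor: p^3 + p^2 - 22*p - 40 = (p + 2)*(p^2 - p - 20) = (p + 2)*(p + 4)*(p - 5)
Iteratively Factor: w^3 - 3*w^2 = (w)*(w^2 - 3*w) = w^2*(w - 3)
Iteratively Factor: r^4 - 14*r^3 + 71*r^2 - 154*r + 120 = (r - 3)*(r^3 - 11*r^2 + 38*r - 40) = (r - 4)*(r - 3)*(r^2 - 7*r + 10) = (r - 4)*(r - 3)*(r - 2)*(r - 5)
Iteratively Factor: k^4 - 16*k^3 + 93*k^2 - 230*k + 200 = (k - 2)*(k^3 - 14*k^2 + 65*k - 100) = (k - 5)*(k - 2)*(k^2 - 9*k + 20) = (k - 5)*(k - 4)*(k - 2)*(k - 5)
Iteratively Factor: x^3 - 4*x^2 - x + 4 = (x + 1)*(x^2 - 5*x + 4) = (x - 4)*(x + 1)*(x - 1)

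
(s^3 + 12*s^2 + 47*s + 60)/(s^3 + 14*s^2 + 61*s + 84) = (s + 5)/(s + 7)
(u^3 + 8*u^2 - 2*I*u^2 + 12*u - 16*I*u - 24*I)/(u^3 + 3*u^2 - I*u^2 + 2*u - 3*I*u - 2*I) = (u^2 + 2*u*(3 - I) - 12*I)/(u^2 + u*(1 - I) - I)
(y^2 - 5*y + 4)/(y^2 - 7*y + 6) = (y - 4)/(y - 6)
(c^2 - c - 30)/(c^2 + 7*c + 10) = (c - 6)/(c + 2)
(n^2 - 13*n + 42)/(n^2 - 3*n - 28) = (n - 6)/(n + 4)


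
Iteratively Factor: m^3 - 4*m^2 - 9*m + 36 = (m - 3)*(m^2 - m - 12) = (m - 3)*(m + 3)*(m - 4)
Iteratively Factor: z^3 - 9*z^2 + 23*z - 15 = (z - 1)*(z^2 - 8*z + 15) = (z - 3)*(z - 1)*(z - 5)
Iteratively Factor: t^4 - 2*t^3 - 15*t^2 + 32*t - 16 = (t - 1)*(t^3 - t^2 - 16*t + 16) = (t - 1)^2*(t^2 - 16) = (t - 1)^2*(t + 4)*(t - 4)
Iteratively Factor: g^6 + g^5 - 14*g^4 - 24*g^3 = (g)*(g^5 + g^4 - 14*g^3 - 24*g^2) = g^2*(g^4 + g^3 - 14*g^2 - 24*g) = g^3*(g^3 + g^2 - 14*g - 24) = g^3*(g - 4)*(g^2 + 5*g + 6) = g^3*(g - 4)*(g + 3)*(g + 2)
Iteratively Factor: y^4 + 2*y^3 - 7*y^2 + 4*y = (y - 1)*(y^3 + 3*y^2 - 4*y) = (y - 1)^2*(y^2 + 4*y) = y*(y - 1)^2*(y + 4)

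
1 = 1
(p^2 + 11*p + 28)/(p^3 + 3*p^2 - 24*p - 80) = (p + 7)/(p^2 - p - 20)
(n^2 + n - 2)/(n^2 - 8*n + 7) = (n + 2)/(n - 7)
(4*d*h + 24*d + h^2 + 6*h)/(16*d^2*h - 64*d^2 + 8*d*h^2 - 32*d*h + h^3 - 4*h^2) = (h + 6)/(4*d*h - 16*d + h^2 - 4*h)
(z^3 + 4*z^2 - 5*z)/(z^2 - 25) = z*(z - 1)/(z - 5)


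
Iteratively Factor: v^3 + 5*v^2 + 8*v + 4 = (v + 2)*(v^2 + 3*v + 2) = (v + 1)*(v + 2)*(v + 2)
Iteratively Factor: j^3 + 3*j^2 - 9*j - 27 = (j - 3)*(j^2 + 6*j + 9) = (j - 3)*(j + 3)*(j + 3)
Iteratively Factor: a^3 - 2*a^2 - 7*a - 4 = (a + 1)*(a^2 - 3*a - 4) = (a - 4)*(a + 1)*(a + 1)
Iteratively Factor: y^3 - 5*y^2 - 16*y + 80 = (y + 4)*(y^2 - 9*y + 20) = (y - 5)*(y + 4)*(y - 4)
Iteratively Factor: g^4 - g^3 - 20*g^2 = (g)*(g^3 - g^2 - 20*g) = g*(g + 4)*(g^2 - 5*g) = g*(g - 5)*(g + 4)*(g)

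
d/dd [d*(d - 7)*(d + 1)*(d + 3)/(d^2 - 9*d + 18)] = 2*(d^5 - 15*d^4 + 63*d^3 + 42*d^2 - 450*d - 189)/(d^4 - 18*d^3 + 117*d^2 - 324*d + 324)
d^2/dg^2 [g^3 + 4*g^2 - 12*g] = 6*g + 8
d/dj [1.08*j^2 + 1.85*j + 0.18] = 2.16*j + 1.85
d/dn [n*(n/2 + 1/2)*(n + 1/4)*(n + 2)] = 2*n^3 + 39*n^2/8 + 11*n/4 + 1/4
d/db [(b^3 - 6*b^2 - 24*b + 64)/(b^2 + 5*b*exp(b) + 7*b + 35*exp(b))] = (3*(b^2 - 4*b - 8)*(b^2 + 5*b*exp(b) + 7*b + 35*exp(b)) - (b^3 - 6*b^2 - 24*b + 64)*(5*b*exp(b) + 2*b + 40*exp(b) + 7))/(b^2 + 5*b*exp(b) + 7*b + 35*exp(b))^2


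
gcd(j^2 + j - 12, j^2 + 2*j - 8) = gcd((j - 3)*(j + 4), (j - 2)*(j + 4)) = j + 4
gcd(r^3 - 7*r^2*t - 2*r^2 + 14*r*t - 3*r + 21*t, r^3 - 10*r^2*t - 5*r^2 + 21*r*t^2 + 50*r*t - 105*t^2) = r - 7*t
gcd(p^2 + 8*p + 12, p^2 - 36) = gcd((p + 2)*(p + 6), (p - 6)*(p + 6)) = p + 6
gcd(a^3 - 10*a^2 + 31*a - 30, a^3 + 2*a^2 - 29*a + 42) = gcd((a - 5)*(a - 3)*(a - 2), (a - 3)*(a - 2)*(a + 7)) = a^2 - 5*a + 6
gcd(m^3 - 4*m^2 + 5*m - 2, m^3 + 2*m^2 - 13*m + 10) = m^2 - 3*m + 2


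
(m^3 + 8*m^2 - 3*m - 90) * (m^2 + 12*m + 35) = m^5 + 20*m^4 + 128*m^3 + 154*m^2 - 1185*m - 3150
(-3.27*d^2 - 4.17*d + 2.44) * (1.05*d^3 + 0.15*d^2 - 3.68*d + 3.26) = -3.4335*d^5 - 4.869*d^4 + 13.9701*d^3 + 5.0514*d^2 - 22.5734*d + 7.9544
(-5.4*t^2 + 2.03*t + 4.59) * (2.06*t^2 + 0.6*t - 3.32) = -11.124*t^4 + 0.9418*t^3 + 28.6014*t^2 - 3.9856*t - 15.2388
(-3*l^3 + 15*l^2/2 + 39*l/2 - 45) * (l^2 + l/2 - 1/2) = -3*l^5 + 6*l^4 + 99*l^3/4 - 39*l^2 - 129*l/4 + 45/2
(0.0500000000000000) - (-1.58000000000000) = 1.63000000000000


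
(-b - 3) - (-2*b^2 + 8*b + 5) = 2*b^2 - 9*b - 8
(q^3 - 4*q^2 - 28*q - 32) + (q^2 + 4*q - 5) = q^3 - 3*q^2 - 24*q - 37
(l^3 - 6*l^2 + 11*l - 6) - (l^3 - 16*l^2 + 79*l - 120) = 10*l^2 - 68*l + 114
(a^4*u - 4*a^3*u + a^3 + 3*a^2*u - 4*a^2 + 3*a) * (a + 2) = a^5*u - 2*a^4*u + a^4 - 5*a^3*u - 2*a^3 + 6*a^2*u - 5*a^2 + 6*a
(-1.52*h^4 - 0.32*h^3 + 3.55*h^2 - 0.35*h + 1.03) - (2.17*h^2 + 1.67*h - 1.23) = -1.52*h^4 - 0.32*h^3 + 1.38*h^2 - 2.02*h + 2.26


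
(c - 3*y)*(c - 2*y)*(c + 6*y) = c^3 + c^2*y - 24*c*y^2 + 36*y^3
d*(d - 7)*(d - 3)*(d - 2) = d^4 - 12*d^3 + 41*d^2 - 42*d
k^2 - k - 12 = (k - 4)*(k + 3)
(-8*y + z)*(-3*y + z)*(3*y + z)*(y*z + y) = 72*y^4*z + 72*y^4 - 9*y^3*z^2 - 9*y^3*z - 8*y^2*z^3 - 8*y^2*z^2 + y*z^4 + y*z^3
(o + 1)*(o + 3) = o^2 + 4*o + 3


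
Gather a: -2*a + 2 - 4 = -2*a - 2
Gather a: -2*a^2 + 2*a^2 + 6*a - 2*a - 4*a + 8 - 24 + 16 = 0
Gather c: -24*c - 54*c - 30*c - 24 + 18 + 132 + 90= 216 - 108*c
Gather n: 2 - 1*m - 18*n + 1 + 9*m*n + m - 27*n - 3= n*(9*m - 45)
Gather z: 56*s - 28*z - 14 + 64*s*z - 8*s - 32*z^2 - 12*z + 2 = 48*s - 32*z^2 + z*(64*s - 40) - 12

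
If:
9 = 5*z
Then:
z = 9/5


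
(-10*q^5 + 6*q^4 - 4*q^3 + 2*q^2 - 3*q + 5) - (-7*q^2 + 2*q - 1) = -10*q^5 + 6*q^4 - 4*q^3 + 9*q^2 - 5*q + 6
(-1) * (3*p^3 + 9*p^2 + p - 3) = -3*p^3 - 9*p^2 - p + 3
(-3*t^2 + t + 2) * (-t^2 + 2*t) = 3*t^4 - 7*t^3 + 4*t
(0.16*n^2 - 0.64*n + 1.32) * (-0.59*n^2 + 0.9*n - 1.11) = -0.0944*n^4 + 0.5216*n^3 - 1.5324*n^2 + 1.8984*n - 1.4652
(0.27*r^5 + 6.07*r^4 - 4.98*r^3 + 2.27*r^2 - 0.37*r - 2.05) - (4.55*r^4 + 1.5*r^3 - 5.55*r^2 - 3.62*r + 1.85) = 0.27*r^5 + 1.52*r^4 - 6.48*r^3 + 7.82*r^2 + 3.25*r - 3.9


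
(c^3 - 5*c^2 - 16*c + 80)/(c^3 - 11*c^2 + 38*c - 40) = (c + 4)/(c - 2)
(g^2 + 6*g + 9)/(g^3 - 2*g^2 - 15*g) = (g + 3)/(g*(g - 5))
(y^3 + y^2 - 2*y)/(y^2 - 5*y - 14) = y*(y - 1)/(y - 7)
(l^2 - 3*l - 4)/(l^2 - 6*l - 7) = (l - 4)/(l - 7)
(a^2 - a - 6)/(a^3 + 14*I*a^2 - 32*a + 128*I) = (a^2 - a - 6)/(a^3 + 14*I*a^2 - 32*a + 128*I)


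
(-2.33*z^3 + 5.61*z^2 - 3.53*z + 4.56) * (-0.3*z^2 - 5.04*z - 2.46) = 0.699*z^5 + 10.0602*z^4 - 21.4836*z^3 + 2.6226*z^2 - 14.2986*z - 11.2176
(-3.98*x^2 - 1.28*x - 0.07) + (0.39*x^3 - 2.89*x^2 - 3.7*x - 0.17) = 0.39*x^3 - 6.87*x^2 - 4.98*x - 0.24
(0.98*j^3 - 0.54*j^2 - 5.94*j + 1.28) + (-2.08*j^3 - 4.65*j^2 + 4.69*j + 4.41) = -1.1*j^3 - 5.19*j^2 - 1.25*j + 5.69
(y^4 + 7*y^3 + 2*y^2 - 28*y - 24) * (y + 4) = y^5 + 11*y^4 + 30*y^3 - 20*y^2 - 136*y - 96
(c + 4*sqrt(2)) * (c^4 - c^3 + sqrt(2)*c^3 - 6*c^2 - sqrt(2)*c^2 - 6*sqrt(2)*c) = c^5 - c^4 + 5*sqrt(2)*c^4 - 5*sqrt(2)*c^3 + 2*c^3 - 30*sqrt(2)*c^2 - 8*c^2 - 48*c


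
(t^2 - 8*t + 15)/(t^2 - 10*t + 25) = (t - 3)/(t - 5)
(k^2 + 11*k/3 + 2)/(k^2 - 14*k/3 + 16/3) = (3*k^2 + 11*k + 6)/(3*k^2 - 14*k + 16)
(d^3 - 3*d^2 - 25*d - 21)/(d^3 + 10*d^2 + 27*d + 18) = (d - 7)/(d + 6)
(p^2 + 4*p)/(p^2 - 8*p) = (p + 4)/(p - 8)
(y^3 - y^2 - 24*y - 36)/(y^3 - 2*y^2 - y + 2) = (y^3 - y^2 - 24*y - 36)/(y^3 - 2*y^2 - y + 2)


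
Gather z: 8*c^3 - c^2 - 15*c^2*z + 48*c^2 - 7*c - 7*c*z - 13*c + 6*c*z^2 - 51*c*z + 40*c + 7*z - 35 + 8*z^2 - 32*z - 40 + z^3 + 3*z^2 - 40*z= 8*c^3 + 47*c^2 + 20*c + z^3 + z^2*(6*c + 11) + z*(-15*c^2 - 58*c - 65) - 75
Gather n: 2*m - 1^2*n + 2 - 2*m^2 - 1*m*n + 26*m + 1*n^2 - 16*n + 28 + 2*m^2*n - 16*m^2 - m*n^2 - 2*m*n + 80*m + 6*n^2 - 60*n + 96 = -18*m^2 + 108*m + n^2*(7 - m) + n*(2*m^2 - 3*m - 77) + 126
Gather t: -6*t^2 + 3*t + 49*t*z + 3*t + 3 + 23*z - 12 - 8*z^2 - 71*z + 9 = -6*t^2 + t*(49*z + 6) - 8*z^2 - 48*z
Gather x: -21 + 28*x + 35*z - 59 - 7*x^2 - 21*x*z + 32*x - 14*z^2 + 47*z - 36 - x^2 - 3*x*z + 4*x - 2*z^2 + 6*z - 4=-8*x^2 + x*(64 - 24*z) - 16*z^2 + 88*z - 120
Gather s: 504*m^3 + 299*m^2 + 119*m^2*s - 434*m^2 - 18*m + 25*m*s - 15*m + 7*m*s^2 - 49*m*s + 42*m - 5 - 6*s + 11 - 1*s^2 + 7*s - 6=504*m^3 - 135*m^2 + 9*m + s^2*(7*m - 1) + s*(119*m^2 - 24*m + 1)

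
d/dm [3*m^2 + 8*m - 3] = 6*m + 8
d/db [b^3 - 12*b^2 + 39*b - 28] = 3*b^2 - 24*b + 39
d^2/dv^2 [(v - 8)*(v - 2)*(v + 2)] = 6*v - 16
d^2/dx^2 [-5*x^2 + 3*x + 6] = -10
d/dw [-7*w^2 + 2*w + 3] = 2 - 14*w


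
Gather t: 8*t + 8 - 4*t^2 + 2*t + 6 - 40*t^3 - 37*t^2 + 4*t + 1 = -40*t^3 - 41*t^2 + 14*t + 15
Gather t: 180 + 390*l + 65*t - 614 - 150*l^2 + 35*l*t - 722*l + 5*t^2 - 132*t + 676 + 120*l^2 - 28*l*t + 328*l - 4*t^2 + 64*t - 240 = -30*l^2 - 4*l + t^2 + t*(7*l - 3) + 2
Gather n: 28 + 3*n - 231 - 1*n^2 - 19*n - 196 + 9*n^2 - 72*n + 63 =8*n^2 - 88*n - 336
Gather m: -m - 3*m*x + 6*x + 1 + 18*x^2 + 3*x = m*(-3*x - 1) + 18*x^2 + 9*x + 1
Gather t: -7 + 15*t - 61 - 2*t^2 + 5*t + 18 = -2*t^2 + 20*t - 50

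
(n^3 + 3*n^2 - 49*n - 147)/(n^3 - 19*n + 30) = (n^3 + 3*n^2 - 49*n - 147)/(n^3 - 19*n + 30)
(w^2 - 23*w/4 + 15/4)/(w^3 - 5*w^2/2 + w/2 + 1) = (4*w^2 - 23*w + 15)/(2*(2*w^3 - 5*w^2 + w + 2))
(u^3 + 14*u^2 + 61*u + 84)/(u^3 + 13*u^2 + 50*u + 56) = (u + 3)/(u + 2)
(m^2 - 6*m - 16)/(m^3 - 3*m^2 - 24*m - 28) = (m - 8)/(m^2 - 5*m - 14)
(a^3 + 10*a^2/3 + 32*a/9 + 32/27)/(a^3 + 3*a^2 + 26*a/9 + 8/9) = (a + 4/3)/(a + 1)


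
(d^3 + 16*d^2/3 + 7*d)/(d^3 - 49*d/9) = 3*(d + 3)/(3*d - 7)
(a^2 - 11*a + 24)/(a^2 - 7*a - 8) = (a - 3)/(a + 1)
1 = 1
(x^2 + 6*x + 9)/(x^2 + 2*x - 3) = (x + 3)/(x - 1)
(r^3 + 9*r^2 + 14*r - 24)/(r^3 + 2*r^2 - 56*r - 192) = (r - 1)/(r - 8)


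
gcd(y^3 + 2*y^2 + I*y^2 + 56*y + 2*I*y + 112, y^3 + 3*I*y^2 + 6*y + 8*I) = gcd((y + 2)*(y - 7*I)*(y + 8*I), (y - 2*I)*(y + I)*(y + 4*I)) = 1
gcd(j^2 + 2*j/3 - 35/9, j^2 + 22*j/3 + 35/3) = j + 7/3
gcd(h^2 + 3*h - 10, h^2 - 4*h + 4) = h - 2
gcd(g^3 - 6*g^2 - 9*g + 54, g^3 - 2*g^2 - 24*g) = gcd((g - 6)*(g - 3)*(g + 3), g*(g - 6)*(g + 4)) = g - 6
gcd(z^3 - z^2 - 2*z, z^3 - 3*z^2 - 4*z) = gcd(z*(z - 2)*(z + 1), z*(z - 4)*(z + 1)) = z^2 + z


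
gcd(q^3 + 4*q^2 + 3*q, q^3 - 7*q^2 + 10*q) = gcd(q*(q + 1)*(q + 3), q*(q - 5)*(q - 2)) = q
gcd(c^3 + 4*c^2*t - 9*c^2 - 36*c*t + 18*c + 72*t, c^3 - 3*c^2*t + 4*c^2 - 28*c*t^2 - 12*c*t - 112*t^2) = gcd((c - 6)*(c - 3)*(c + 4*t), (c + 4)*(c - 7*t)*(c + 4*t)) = c + 4*t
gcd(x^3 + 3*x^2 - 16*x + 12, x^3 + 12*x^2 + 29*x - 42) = x^2 + 5*x - 6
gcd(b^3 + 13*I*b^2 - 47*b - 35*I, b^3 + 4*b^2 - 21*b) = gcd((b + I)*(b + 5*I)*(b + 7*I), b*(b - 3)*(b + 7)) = 1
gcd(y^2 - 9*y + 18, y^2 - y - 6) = y - 3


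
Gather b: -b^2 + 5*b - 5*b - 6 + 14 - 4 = 4 - b^2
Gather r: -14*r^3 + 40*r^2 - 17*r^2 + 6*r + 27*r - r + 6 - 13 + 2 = -14*r^3 + 23*r^2 + 32*r - 5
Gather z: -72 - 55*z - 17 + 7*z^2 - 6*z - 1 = 7*z^2 - 61*z - 90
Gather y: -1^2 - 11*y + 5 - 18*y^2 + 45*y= -18*y^2 + 34*y + 4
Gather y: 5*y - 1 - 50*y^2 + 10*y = -50*y^2 + 15*y - 1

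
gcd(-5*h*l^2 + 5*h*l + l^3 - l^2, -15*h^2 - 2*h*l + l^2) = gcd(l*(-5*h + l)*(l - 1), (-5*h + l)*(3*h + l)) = 5*h - l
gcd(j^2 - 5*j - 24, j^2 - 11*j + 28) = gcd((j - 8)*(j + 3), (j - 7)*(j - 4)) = 1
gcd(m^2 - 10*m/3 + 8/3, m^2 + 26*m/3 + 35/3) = 1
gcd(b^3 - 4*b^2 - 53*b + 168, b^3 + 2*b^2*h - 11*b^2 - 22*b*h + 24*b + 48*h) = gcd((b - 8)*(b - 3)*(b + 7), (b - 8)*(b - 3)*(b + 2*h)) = b^2 - 11*b + 24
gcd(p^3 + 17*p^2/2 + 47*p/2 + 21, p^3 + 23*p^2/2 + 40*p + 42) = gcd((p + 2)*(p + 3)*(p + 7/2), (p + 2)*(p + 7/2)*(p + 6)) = p^2 + 11*p/2 + 7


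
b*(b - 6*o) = b^2 - 6*b*o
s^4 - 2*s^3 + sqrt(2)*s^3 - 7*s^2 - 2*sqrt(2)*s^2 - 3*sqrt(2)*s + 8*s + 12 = (s - 3)*(s + 1)*(s - sqrt(2))*(s + 2*sqrt(2))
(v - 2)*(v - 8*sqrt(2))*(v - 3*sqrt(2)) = v^3 - 11*sqrt(2)*v^2 - 2*v^2 + 22*sqrt(2)*v + 48*v - 96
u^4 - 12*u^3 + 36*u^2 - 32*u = u*(u - 8)*(u - 2)^2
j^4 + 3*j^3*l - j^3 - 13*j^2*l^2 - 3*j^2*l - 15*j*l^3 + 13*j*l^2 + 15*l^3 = (j - 1)*(j - 3*l)*(j + l)*(j + 5*l)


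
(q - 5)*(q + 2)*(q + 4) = q^3 + q^2 - 22*q - 40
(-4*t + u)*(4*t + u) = -16*t^2 + u^2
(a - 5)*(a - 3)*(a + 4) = a^3 - 4*a^2 - 17*a + 60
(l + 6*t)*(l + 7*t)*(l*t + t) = l^3*t + 13*l^2*t^2 + l^2*t + 42*l*t^3 + 13*l*t^2 + 42*t^3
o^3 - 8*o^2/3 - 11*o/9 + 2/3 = (o - 3)*(o - 1/3)*(o + 2/3)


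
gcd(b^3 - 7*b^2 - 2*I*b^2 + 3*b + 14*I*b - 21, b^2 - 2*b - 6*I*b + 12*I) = 1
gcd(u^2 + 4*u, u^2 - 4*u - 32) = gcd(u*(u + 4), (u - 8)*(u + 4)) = u + 4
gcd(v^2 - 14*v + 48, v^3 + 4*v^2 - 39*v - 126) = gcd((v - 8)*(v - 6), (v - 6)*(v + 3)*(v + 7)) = v - 6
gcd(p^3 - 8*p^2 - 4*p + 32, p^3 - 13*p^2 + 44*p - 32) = p - 8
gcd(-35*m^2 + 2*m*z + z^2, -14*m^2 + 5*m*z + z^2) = 7*m + z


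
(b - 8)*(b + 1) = b^2 - 7*b - 8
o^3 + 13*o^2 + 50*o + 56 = (o + 2)*(o + 4)*(o + 7)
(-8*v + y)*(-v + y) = 8*v^2 - 9*v*y + y^2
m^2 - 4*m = m*(m - 4)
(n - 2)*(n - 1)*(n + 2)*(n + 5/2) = n^4 + 3*n^3/2 - 13*n^2/2 - 6*n + 10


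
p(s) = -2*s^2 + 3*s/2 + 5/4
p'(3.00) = -10.50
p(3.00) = -12.25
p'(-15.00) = 61.50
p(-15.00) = -471.25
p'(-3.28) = 14.62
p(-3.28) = -25.19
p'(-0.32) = 2.78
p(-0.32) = 0.57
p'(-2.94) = 13.26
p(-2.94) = -20.45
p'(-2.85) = 12.90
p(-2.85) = -19.27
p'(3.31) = -11.74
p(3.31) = -15.70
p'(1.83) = -5.82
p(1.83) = -2.70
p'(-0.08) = 1.82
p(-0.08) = 1.12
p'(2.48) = -8.42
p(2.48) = -7.33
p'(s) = 3/2 - 4*s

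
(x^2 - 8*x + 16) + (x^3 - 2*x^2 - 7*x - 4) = x^3 - x^2 - 15*x + 12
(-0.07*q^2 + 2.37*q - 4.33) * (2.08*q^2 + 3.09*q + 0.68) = -0.1456*q^4 + 4.7133*q^3 - 1.7307*q^2 - 11.7681*q - 2.9444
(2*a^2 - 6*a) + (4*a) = 2*a^2 - 2*a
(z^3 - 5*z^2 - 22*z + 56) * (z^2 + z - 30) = z^5 - 4*z^4 - 57*z^3 + 184*z^2 + 716*z - 1680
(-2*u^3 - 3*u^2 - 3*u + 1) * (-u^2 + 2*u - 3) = 2*u^5 - u^4 + 3*u^3 + 2*u^2 + 11*u - 3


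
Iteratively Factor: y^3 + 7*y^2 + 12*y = (y + 4)*(y^2 + 3*y) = (y + 3)*(y + 4)*(y)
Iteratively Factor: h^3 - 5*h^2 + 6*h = (h)*(h^2 - 5*h + 6) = h*(h - 2)*(h - 3)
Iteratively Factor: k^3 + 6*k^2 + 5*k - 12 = (k - 1)*(k^2 + 7*k + 12) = (k - 1)*(k + 3)*(k + 4)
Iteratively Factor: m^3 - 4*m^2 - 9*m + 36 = (m + 3)*(m^2 - 7*m + 12) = (m - 4)*(m + 3)*(m - 3)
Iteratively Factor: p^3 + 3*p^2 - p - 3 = (p + 1)*(p^2 + 2*p - 3) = (p + 1)*(p + 3)*(p - 1)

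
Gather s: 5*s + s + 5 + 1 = 6*s + 6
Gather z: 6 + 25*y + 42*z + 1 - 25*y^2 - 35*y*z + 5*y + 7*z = -25*y^2 + 30*y + z*(49 - 35*y) + 7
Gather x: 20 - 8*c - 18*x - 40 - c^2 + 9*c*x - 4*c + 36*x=-c^2 - 12*c + x*(9*c + 18) - 20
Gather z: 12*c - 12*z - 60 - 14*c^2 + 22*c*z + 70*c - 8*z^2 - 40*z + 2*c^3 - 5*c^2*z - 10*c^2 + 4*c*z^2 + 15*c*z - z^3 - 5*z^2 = 2*c^3 - 24*c^2 + 82*c - z^3 + z^2*(4*c - 13) + z*(-5*c^2 + 37*c - 52) - 60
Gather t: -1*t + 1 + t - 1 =0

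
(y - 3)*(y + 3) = y^2 - 9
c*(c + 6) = c^2 + 6*c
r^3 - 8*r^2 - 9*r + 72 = (r - 8)*(r - 3)*(r + 3)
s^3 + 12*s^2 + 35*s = s*(s + 5)*(s + 7)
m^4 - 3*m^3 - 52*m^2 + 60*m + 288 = (m - 8)*(m - 3)*(m + 2)*(m + 6)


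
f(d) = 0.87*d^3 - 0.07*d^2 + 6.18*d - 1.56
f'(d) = 2.61*d^2 - 0.14*d + 6.18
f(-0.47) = -4.57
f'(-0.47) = 6.82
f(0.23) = -0.13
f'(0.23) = 6.29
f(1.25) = 7.75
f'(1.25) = 10.08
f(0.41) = 1.02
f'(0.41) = 6.56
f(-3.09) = -46.99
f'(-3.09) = 31.53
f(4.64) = 112.52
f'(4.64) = 61.72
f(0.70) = 3.03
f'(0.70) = 7.36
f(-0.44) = -4.37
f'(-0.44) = 6.75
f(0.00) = -1.56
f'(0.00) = 6.18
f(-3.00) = -44.22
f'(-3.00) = 30.09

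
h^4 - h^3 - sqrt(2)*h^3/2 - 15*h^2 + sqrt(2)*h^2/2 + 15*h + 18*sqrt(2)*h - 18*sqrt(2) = (h - 1)*(h - 2*sqrt(2))*(h - 3*sqrt(2)/2)*(h + 3*sqrt(2))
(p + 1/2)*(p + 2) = p^2 + 5*p/2 + 1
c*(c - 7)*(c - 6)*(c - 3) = c^4 - 16*c^3 + 81*c^2 - 126*c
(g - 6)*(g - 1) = g^2 - 7*g + 6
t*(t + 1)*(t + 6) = t^3 + 7*t^2 + 6*t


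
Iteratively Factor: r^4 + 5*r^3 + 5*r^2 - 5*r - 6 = (r + 2)*(r^3 + 3*r^2 - r - 3) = (r + 2)*(r + 3)*(r^2 - 1) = (r + 1)*(r + 2)*(r + 3)*(r - 1)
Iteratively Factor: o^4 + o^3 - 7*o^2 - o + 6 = (o - 1)*(o^3 + 2*o^2 - 5*o - 6) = (o - 2)*(o - 1)*(o^2 + 4*o + 3) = (o - 2)*(o - 1)*(o + 3)*(o + 1)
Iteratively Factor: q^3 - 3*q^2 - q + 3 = (q - 3)*(q^2 - 1) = (q - 3)*(q + 1)*(q - 1)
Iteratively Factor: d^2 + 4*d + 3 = (d + 3)*(d + 1)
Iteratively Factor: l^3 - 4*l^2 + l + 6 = (l - 3)*(l^2 - l - 2) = (l - 3)*(l - 2)*(l + 1)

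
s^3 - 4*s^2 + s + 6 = (s - 3)*(s - 2)*(s + 1)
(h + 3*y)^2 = h^2 + 6*h*y + 9*y^2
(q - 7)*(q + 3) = q^2 - 4*q - 21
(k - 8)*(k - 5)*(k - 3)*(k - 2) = k^4 - 18*k^3 + 111*k^2 - 278*k + 240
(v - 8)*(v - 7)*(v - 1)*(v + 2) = v^4 - 14*v^3 + 39*v^2 + 86*v - 112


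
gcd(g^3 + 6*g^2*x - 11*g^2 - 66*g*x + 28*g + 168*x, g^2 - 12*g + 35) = g - 7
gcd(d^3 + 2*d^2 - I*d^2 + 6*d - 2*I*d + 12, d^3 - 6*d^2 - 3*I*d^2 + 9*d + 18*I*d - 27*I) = d - 3*I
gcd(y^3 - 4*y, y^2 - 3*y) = y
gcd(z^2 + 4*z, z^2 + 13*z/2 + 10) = z + 4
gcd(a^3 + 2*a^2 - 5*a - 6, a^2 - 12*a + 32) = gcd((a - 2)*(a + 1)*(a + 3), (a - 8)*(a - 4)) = 1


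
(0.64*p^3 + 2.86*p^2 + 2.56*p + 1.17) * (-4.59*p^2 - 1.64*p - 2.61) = -2.9376*p^5 - 14.177*p^4 - 18.1112*p^3 - 17.0333*p^2 - 8.6004*p - 3.0537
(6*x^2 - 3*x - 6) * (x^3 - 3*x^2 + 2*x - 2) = 6*x^5 - 21*x^4 + 15*x^3 - 6*x + 12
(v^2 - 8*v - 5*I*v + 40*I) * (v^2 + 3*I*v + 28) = v^4 - 8*v^3 - 2*I*v^3 + 43*v^2 + 16*I*v^2 - 344*v - 140*I*v + 1120*I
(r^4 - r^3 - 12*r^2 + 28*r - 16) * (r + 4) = r^5 + 3*r^4 - 16*r^3 - 20*r^2 + 96*r - 64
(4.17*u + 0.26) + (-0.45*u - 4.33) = 3.72*u - 4.07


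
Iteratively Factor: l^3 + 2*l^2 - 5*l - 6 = (l + 3)*(l^2 - l - 2) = (l - 2)*(l + 3)*(l + 1)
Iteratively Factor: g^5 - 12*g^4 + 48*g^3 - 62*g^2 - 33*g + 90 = (g - 3)*(g^4 - 9*g^3 + 21*g^2 + g - 30) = (g - 3)*(g - 2)*(g^3 - 7*g^2 + 7*g + 15) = (g - 5)*(g - 3)*(g - 2)*(g^2 - 2*g - 3) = (g - 5)*(g - 3)*(g - 2)*(g + 1)*(g - 3)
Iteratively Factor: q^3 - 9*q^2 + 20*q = (q - 5)*(q^2 - 4*q) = q*(q - 5)*(q - 4)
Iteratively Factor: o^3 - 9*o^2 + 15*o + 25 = (o - 5)*(o^2 - 4*o - 5) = (o - 5)*(o + 1)*(o - 5)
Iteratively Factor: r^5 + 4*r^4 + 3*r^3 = (r)*(r^4 + 4*r^3 + 3*r^2) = r^2*(r^3 + 4*r^2 + 3*r) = r^2*(r + 1)*(r^2 + 3*r) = r^2*(r + 1)*(r + 3)*(r)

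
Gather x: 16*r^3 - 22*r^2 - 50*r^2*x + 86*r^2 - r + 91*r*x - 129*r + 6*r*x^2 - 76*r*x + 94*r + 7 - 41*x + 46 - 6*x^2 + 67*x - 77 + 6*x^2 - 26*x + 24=16*r^3 + 64*r^2 + 6*r*x^2 - 36*r + x*(-50*r^2 + 15*r)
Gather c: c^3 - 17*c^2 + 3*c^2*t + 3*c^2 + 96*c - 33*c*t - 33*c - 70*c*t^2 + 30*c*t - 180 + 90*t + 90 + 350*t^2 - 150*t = c^3 + c^2*(3*t - 14) + c*(-70*t^2 - 3*t + 63) + 350*t^2 - 60*t - 90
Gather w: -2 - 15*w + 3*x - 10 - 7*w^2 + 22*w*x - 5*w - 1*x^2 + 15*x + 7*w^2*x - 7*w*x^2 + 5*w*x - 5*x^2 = w^2*(7*x - 7) + w*(-7*x^2 + 27*x - 20) - 6*x^2 + 18*x - 12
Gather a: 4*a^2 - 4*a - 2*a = 4*a^2 - 6*a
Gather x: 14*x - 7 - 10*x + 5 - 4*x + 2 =0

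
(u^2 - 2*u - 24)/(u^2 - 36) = (u + 4)/(u + 6)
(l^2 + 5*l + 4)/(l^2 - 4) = (l^2 + 5*l + 4)/(l^2 - 4)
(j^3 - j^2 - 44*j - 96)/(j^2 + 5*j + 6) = (j^2 - 4*j - 32)/(j + 2)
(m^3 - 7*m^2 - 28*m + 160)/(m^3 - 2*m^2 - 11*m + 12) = (m^2 - 3*m - 40)/(m^2 + 2*m - 3)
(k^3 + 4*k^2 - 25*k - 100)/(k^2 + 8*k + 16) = (k^2 - 25)/(k + 4)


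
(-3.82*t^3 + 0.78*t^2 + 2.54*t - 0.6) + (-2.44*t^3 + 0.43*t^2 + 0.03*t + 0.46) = -6.26*t^3 + 1.21*t^2 + 2.57*t - 0.14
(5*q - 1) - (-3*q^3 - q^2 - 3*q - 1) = 3*q^3 + q^2 + 8*q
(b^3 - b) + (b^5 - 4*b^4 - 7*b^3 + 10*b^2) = b^5 - 4*b^4 - 6*b^3 + 10*b^2 - b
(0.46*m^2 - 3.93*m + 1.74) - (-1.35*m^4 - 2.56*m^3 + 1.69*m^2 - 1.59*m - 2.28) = 1.35*m^4 + 2.56*m^3 - 1.23*m^2 - 2.34*m + 4.02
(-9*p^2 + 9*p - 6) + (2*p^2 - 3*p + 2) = -7*p^2 + 6*p - 4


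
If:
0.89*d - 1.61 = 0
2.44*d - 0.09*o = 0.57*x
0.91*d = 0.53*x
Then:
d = 1.81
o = 29.37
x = 3.11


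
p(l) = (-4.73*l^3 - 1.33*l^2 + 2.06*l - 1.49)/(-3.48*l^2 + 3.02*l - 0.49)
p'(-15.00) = 1.36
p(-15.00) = -18.86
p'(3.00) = 1.22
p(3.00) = 5.93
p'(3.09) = 1.23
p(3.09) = 6.04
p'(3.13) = 1.23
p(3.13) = 6.09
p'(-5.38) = 1.35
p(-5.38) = -5.84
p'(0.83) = -38.61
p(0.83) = 8.93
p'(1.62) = 0.32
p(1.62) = 4.60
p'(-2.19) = 1.33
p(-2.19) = -1.57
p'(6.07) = 1.34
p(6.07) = 9.93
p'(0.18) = 582.01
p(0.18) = 20.12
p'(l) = (6.96*l - 3.02)*(-4.73*l^3 - 1.33*l^2 + 2.06*l - 1.49)/(-3.48*l^2 + 3.02*l - 0.49)^2 + (-14.19*l^2 - 2.66*l + 2.06)/(-3.48*l^2 + 3.02*l - 0.49)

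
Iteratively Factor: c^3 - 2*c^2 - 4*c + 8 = (c - 2)*(c^2 - 4) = (c - 2)*(c + 2)*(c - 2)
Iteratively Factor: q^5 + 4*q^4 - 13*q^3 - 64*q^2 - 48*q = (q + 4)*(q^4 - 13*q^2 - 12*q) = (q + 3)*(q + 4)*(q^3 - 3*q^2 - 4*q) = (q + 1)*(q + 3)*(q + 4)*(q^2 - 4*q) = q*(q + 1)*(q + 3)*(q + 4)*(q - 4)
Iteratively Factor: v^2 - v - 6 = (v + 2)*(v - 3)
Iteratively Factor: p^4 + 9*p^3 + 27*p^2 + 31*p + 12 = (p + 4)*(p^3 + 5*p^2 + 7*p + 3) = (p + 3)*(p + 4)*(p^2 + 2*p + 1) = (p + 1)*(p + 3)*(p + 4)*(p + 1)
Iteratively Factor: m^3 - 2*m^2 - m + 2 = (m - 1)*(m^2 - m - 2) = (m - 1)*(m + 1)*(m - 2)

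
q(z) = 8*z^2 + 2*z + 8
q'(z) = 16*z + 2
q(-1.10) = 15.48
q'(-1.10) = -15.60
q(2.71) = 72.17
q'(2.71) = 45.36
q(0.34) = 9.60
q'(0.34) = 7.44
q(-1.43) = 21.50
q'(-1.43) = -20.88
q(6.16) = 323.88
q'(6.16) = 100.56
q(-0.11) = 7.88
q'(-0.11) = 0.24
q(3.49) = 112.42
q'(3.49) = 57.84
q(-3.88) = 120.68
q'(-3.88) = -60.08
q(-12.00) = 1136.00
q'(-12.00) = -190.00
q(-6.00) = 284.00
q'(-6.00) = -94.00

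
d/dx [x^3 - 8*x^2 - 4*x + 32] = 3*x^2 - 16*x - 4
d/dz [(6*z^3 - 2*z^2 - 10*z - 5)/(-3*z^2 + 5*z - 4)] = (-18*z^4 + 60*z^3 - 112*z^2 - 14*z + 65)/(9*z^4 - 30*z^3 + 49*z^2 - 40*z + 16)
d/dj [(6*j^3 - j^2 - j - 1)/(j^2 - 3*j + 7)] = 2*(3*j^4 - 18*j^3 + 65*j^2 - 6*j - 5)/(j^4 - 6*j^3 + 23*j^2 - 42*j + 49)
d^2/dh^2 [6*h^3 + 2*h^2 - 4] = 36*h + 4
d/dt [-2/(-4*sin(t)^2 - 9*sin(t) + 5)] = -2*(8*sin(t) + 9)*cos(t)/(4*sin(t)^2 + 9*sin(t) - 5)^2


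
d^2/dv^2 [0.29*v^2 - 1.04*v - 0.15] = 0.580000000000000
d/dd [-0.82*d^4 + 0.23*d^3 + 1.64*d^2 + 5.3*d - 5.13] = -3.28*d^3 + 0.69*d^2 + 3.28*d + 5.3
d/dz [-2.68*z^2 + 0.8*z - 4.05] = 0.8 - 5.36*z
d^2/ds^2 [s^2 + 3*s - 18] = 2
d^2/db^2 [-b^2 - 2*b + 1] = -2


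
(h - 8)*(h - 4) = h^2 - 12*h + 32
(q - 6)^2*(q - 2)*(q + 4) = q^4 - 10*q^3 + 4*q^2 + 168*q - 288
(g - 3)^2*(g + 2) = g^3 - 4*g^2 - 3*g + 18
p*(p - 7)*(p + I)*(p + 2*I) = p^4 - 7*p^3 + 3*I*p^3 - 2*p^2 - 21*I*p^2 + 14*p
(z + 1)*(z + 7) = z^2 + 8*z + 7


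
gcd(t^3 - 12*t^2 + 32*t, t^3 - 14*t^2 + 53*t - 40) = t - 8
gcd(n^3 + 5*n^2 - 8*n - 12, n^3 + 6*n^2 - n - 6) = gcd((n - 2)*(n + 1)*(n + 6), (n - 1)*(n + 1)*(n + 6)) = n^2 + 7*n + 6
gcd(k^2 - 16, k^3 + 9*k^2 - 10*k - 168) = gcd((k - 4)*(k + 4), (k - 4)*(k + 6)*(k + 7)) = k - 4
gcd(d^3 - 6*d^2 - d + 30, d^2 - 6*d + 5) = d - 5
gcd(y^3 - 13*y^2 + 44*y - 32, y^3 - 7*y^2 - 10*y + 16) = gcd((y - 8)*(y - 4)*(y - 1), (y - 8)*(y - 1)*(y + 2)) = y^2 - 9*y + 8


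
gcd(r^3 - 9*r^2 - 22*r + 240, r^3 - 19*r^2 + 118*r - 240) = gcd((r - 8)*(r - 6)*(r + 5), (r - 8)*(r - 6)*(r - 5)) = r^2 - 14*r + 48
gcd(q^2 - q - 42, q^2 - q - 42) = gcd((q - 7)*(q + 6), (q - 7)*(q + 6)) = q^2 - q - 42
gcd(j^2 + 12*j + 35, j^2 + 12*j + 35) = j^2 + 12*j + 35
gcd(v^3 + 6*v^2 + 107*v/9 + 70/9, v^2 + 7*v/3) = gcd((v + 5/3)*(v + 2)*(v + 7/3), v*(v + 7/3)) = v + 7/3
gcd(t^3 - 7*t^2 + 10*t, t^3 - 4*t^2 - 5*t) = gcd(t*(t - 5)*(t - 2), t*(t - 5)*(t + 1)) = t^2 - 5*t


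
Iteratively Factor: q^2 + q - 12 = (q + 4)*(q - 3)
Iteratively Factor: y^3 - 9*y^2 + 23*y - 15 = (y - 1)*(y^2 - 8*y + 15) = (y - 3)*(y - 1)*(y - 5)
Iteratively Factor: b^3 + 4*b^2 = (b)*(b^2 + 4*b) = b*(b + 4)*(b)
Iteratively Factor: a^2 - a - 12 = (a + 3)*(a - 4)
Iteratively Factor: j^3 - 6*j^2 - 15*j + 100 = (j - 5)*(j^2 - j - 20) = (j - 5)*(j + 4)*(j - 5)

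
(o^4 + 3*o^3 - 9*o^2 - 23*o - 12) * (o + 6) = o^5 + 9*o^4 + 9*o^3 - 77*o^2 - 150*o - 72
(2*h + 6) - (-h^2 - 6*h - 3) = h^2 + 8*h + 9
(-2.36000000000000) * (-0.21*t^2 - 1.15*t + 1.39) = 0.4956*t^2 + 2.714*t - 3.2804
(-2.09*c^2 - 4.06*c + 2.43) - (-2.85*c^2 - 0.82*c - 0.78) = 0.76*c^2 - 3.24*c + 3.21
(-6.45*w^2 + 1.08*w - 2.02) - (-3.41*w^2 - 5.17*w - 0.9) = -3.04*w^2 + 6.25*w - 1.12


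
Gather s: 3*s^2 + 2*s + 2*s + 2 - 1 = 3*s^2 + 4*s + 1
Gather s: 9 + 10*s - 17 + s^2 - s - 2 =s^2 + 9*s - 10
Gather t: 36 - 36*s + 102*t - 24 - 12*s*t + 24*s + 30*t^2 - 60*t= -12*s + 30*t^2 + t*(42 - 12*s) + 12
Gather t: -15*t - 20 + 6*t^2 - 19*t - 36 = 6*t^2 - 34*t - 56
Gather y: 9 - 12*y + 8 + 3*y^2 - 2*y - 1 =3*y^2 - 14*y + 16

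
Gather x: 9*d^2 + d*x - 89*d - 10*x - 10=9*d^2 - 89*d + x*(d - 10) - 10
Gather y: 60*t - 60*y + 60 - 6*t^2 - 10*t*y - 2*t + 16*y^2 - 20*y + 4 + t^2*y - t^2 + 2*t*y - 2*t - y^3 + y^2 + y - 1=-7*t^2 + 56*t - y^3 + 17*y^2 + y*(t^2 - 8*t - 79) + 63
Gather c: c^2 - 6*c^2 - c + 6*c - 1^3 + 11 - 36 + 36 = -5*c^2 + 5*c + 10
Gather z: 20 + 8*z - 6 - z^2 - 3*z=-z^2 + 5*z + 14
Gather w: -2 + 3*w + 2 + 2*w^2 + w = 2*w^2 + 4*w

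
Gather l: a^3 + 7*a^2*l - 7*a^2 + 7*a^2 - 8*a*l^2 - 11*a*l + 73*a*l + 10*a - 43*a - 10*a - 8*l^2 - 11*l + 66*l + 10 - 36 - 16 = a^3 - 43*a + l^2*(-8*a - 8) + l*(7*a^2 + 62*a + 55) - 42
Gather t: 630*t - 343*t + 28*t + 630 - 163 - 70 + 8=315*t + 405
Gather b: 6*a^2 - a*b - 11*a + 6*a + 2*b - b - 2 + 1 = 6*a^2 - 5*a + b*(1 - a) - 1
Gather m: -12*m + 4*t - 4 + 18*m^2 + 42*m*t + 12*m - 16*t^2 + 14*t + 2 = 18*m^2 + 42*m*t - 16*t^2 + 18*t - 2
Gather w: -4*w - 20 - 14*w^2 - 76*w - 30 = -14*w^2 - 80*w - 50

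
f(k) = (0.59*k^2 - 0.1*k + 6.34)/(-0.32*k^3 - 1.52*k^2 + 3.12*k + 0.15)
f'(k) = (1.18*k - 0.1)/(-0.32*k^3 - 1.52*k^2 + 3.12*k + 0.15) + (0.59*k^2 - 0.1*k + 6.34)*(0.96*k^2 + 3.04*k - 3.12)/(-0.32*k^3 - 1.52*k^2 + 3.12*k + 0.15)^2 = (0.1888*k^4 - 0.064*k^3 + 7.7752*k^2 + 19.4506*k - 19.7958)/(0.1024*k^6 + 0.9728*k^5 + 0.3136*k^4 - 9.5808*k^3 + 9.2784*k^2 + 0.936*k + 0.0225)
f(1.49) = 20.51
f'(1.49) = 203.13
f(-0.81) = -2.12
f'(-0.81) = -2.95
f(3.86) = -0.51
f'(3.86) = 0.25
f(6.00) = -0.26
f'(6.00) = 0.06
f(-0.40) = -4.90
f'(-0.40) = -15.09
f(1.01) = 4.81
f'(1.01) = 3.92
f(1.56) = 73.78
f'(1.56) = 2845.01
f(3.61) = -0.58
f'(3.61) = 0.33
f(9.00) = -0.16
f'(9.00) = 0.02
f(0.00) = 42.27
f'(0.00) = -879.81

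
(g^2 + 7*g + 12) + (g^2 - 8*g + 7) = 2*g^2 - g + 19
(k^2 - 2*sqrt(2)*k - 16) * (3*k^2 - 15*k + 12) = 3*k^4 - 15*k^3 - 6*sqrt(2)*k^3 - 36*k^2 + 30*sqrt(2)*k^2 - 24*sqrt(2)*k + 240*k - 192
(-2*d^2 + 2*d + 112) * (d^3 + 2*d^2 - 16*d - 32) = -2*d^5 - 2*d^4 + 148*d^3 + 256*d^2 - 1856*d - 3584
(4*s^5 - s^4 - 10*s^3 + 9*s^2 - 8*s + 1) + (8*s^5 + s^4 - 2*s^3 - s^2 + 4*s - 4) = 12*s^5 - 12*s^3 + 8*s^2 - 4*s - 3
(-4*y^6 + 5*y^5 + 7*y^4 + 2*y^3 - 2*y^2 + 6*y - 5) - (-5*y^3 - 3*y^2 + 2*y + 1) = -4*y^6 + 5*y^5 + 7*y^4 + 7*y^3 + y^2 + 4*y - 6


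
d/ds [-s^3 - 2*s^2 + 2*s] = -3*s^2 - 4*s + 2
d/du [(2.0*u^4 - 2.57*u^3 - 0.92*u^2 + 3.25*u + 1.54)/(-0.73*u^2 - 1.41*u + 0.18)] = (-2.92*u^5 - 6.5839*u^4 + 8.6874*u^3 + 2.2819*u^2 + 1.9172*u + 2.7564)/(0.5329*u^4 + 2.0586*u^3 + 1.7253*u^2 - 0.5076*u + 0.0324)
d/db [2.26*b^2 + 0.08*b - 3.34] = 4.52*b + 0.08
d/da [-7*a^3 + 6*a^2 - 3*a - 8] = -21*a^2 + 12*a - 3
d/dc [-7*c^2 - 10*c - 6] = -14*c - 10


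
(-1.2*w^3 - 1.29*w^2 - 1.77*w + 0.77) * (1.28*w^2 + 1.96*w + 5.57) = -1.536*w^5 - 4.0032*w^4 - 11.478*w^3 - 9.6689*w^2 - 8.3497*w + 4.2889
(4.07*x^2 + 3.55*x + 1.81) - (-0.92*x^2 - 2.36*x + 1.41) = 4.99*x^2 + 5.91*x + 0.4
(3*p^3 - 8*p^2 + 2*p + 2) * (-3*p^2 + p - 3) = -9*p^5 + 27*p^4 - 23*p^3 + 20*p^2 - 4*p - 6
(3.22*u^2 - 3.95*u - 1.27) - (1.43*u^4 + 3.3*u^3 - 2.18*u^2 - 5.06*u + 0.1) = -1.43*u^4 - 3.3*u^3 + 5.4*u^2 + 1.11*u - 1.37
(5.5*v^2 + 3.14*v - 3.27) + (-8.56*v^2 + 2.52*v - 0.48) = -3.06*v^2 + 5.66*v - 3.75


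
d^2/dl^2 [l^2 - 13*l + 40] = 2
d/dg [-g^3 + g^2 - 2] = g*(2 - 3*g)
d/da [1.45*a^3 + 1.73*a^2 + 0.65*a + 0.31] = 4.35*a^2 + 3.46*a + 0.65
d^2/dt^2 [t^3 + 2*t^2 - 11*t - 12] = 6*t + 4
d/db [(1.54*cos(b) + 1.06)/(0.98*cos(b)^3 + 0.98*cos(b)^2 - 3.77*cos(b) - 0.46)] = (3.0184*cos(b)^3 + 4.6256*cos(b)^2 + 2.0776*cos(b) - 3.2878)*sin(b)/(0.9604*cos(b)^6 + 1.9208*cos(b)^5 - 6.4288*cos(b)^4 - 8.2908*cos(b)^3 + 13.3113*cos(b)^2 + 3.4684*cos(b) + 0.2116)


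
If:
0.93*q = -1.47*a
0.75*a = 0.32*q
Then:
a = 0.00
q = 0.00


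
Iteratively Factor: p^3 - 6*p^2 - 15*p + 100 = (p + 4)*(p^2 - 10*p + 25) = (p - 5)*(p + 4)*(p - 5)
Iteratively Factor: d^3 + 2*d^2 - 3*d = (d - 1)*(d^2 + 3*d) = (d - 1)*(d + 3)*(d)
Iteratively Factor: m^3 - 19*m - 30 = (m - 5)*(m^2 + 5*m + 6) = (m - 5)*(m + 2)*(m + 3)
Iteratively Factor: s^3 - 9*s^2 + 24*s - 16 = (s - 1)*(s^2 - 8*s + 16) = (s - 4)*(s - 1)*(s - 4)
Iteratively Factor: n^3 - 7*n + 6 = (n + 3)*(n^2 - 3*n + 2) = (n - 2)*(n + 3)*(n - 1)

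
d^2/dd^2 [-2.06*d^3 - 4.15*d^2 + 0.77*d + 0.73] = -12.36*d - 8.3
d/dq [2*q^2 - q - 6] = 4*q - 1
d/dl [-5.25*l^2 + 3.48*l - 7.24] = 3.48 - 10.5*l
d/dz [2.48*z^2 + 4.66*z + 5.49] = 4.96*z + 4.66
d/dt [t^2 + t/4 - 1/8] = 2*t + 1/4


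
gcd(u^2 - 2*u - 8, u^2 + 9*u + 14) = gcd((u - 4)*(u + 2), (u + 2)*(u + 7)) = u + 2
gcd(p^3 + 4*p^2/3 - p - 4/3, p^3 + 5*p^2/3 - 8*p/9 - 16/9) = p^2 + p/3 - 4/3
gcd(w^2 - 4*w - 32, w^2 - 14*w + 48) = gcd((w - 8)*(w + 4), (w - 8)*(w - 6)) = w - 8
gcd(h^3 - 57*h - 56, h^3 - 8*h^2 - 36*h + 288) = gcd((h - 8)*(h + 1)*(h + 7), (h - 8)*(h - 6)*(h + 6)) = h - 8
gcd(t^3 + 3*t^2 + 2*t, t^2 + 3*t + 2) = t^2 + 3*t + 2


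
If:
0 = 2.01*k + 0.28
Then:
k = -0.14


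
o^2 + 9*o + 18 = (o + 3)*(o + 6)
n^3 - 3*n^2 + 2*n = n*(n - 2)*(n - 1)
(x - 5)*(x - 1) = x^2 - 6*x + 5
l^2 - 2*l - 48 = (l - 8)*(l + 6)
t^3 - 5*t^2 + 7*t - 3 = (t - 3)*(t - 1)^2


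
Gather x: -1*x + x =0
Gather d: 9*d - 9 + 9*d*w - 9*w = d*(9*w + 9) - 9*w - 9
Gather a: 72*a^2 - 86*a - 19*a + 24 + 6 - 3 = 72*a^2 - 105*a + 27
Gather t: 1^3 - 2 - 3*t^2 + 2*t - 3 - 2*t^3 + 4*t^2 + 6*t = -2*t^3 + t^2 + 8*t - 4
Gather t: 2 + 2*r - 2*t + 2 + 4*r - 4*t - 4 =6*r - 6*t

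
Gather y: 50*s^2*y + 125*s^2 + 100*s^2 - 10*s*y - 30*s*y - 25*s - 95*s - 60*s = 225*s^2 - 180*s + y*(50*s^2 - 40*s)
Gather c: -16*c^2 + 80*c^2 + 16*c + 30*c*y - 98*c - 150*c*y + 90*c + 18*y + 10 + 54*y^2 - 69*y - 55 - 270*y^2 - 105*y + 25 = 64*c^2 + c*(8 - 120*y) - 216*y^2 - 156*y - 20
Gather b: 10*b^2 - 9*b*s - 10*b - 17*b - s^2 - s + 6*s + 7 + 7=10*b^2 + b*(-9*s - 27) - s^2 + 5*s + 14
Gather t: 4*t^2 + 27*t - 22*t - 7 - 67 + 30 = 4*t^2 + 5*t - 44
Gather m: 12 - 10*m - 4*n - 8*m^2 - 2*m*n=-8*m^2 + m*(-2*n - 10) - 4*n + 12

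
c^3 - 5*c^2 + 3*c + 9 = (c - 3)^2*(c + 1)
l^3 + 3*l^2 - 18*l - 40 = (l - 4)*(l + 2)*(l + 5)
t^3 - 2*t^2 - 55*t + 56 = (t - 8)*(t - 1)*(t + 7)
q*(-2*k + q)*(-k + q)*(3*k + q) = 6*k^3*q - 7*k^2*q^2 + q^4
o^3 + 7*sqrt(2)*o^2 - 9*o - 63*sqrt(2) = (o - 3)*(o + 3)*(o + 7*sqrt(2))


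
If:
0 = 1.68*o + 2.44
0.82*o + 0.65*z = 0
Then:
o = -1.45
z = 1.83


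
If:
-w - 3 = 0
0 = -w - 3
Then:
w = -3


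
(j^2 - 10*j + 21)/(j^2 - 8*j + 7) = (j - 3)/(j - 1)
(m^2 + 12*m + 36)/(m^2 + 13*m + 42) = (m + 6)/(m + 7)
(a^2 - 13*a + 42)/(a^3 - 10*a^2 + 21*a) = (a - 6)/(a*(a - 3))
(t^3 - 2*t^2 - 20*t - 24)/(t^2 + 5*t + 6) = (t^2 - 4*t - 12)/(t + 3)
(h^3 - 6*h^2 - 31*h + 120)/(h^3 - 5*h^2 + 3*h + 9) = (h^2 - 3*h - 40)/(h^2 - 2*h - 3)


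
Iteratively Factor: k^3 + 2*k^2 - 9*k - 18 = (k + 2)*(k^2 - 9) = (k - 3)*(k + 2)*(k + 3)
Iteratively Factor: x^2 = (x)*(x)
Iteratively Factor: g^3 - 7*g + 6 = (g - 2)*(g^2 + 2*g - 3) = (g - 2)*(g + 3)*(g - 1)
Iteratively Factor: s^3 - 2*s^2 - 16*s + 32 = (s - 2)*(s^2 - 16) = (s - 4)*(s - 2)*(s + 4)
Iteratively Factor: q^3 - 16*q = (q)*(q^2 - 16) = q*(q + 4)*(q - 4)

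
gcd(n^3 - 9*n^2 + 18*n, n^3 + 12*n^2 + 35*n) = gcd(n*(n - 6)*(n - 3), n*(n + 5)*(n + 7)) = n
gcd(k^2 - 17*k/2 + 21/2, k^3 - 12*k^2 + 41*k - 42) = k - 7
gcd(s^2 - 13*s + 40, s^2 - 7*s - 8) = s - 8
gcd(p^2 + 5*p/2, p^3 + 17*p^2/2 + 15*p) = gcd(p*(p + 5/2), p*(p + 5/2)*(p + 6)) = p^2 + 5*p/2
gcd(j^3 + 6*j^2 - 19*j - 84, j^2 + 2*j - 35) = j + 7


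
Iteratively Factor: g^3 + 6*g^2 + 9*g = (g + 3)*(g^2 + 3*g) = (g + 3)^2*(g)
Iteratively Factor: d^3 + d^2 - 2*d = (d - 1)*(d^2 + 2*d) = d*(d - 1)*(d + 2)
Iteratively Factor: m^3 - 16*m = (m + 4)*(m^2 - 4*m) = (m - 4)*(m + 4)*(m)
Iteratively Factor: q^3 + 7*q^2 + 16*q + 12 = (q + 3)*(q^2 + 4*q + 4) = (q + 2)*(q + 3)*(q + 2)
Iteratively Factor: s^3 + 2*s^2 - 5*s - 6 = (s + 1)*(s^2 + s - 6) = (s - 2)*(s + 1)*(s + 3)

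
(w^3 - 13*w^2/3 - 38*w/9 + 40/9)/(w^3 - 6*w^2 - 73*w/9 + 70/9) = (3*w^2 - 11*w - 20)/(3*w^2 - 16*w - 35)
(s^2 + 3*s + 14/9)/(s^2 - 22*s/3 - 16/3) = (s + 7/3)/(s - 8)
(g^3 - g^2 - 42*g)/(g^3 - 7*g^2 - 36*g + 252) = g/(g - 6)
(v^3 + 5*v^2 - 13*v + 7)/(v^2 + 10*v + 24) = (v^3 + 5*v^2 - 13*v + 7)/(v^2 + 10*v + 24)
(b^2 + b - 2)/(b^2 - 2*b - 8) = (b - 1)/(b - 4)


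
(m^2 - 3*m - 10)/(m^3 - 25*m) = (m + 2)/(m*(m + 5))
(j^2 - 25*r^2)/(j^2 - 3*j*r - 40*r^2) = (-j + 5*r)/(-j + 8*r)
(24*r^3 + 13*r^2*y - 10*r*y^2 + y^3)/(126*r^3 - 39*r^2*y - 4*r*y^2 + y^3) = (-8*r^2 - 7*r*y + y^2)/(-42*r^2 - r*y + y^2)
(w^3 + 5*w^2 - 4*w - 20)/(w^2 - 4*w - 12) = (w^2 + 3*w - 10)/(w - 6)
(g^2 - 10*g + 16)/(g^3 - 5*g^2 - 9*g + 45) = (g^2 - 10*g + 16)/(g^3 - 5*g^2 - 9*g + 45)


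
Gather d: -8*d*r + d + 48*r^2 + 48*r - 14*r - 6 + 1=d*(1 - 8*r) + 48*r^2 + 34*r - 5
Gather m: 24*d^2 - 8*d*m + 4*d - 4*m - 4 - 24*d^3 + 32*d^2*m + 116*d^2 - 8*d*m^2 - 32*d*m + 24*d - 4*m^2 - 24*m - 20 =-24*d^3 + 140*d^2 + 28*d + m^2*(-8*d - 4) + m*(32*d^2 - 40*d - 28) - 24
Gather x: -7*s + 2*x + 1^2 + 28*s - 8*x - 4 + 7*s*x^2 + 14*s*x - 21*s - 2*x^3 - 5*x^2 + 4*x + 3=-2*x^3 + x^2*(7*s - 5) + x*(14*s - 2)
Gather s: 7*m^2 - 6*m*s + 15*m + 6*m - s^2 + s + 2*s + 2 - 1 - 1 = 7*m^2 + 21*m - s^2 + s*(3 - 6*m)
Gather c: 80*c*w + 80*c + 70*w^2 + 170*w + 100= c*(80*w + 80) + 70*w^2 + 170*w + 100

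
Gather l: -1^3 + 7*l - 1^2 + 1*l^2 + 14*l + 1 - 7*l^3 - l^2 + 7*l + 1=-7*l^3 + 28*l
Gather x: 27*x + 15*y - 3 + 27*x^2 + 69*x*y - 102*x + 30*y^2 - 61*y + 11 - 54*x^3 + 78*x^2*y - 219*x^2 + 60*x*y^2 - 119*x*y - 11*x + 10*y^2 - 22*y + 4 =-54*x^3 + x^2*(78*y - 192) + x*(60*y^2 - 50*y - 86) + 40*y^2 - 68*y + 12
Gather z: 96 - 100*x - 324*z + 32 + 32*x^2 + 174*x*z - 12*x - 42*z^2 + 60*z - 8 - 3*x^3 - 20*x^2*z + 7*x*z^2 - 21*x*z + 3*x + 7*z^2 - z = -3*x^3 + 32*x^2 - 109*x + z^2*(7*x - 35) + z*(-20*x^2 + 153*x - 265) + 120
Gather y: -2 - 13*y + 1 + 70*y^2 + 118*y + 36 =70*y^2 + 105*y + 35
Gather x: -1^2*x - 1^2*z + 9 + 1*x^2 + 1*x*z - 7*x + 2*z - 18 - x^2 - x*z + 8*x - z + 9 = 0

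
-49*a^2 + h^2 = (-7*a + h)*(7*a + h)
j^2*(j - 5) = j^3 - 5*j^2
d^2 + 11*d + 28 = (d + 4)*(d + 7)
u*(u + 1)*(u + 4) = u^3 + 5*u^2 + 4*u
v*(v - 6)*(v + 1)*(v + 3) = v^4 - 2*v^3 - 21*v^2 - 18*v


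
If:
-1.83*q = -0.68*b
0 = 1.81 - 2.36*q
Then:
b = 2.06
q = 0.77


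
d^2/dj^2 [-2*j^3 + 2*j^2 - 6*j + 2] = 4 - 12*j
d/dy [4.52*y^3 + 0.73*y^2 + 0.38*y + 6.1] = 13.56*y^2 + 1.46*y + 0.38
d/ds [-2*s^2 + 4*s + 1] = 4 - 4*s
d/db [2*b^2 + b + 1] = 4*b + 1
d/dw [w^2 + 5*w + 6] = 2*w + 5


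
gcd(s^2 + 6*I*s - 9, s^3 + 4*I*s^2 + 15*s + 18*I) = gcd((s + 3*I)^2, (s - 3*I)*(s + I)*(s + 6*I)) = 1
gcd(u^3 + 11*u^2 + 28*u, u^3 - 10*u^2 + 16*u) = u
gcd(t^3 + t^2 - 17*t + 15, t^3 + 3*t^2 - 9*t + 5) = t^2 + 4*t - 5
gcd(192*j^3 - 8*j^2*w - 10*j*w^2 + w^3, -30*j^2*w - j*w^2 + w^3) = -6*j + w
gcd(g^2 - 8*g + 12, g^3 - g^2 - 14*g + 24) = g - 2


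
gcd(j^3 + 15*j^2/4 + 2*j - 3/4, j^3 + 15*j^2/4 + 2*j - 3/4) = j^3 + 15*j^2/4 + 2*j - 3/4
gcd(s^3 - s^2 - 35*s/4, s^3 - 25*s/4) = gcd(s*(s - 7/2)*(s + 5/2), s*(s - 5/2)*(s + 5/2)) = s^2 + 5*s/2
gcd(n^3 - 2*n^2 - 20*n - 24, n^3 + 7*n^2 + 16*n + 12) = n^2 + 4*n + 4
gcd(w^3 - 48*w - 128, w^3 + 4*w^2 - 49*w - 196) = w + 4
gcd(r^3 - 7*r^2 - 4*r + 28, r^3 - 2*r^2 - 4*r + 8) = r^2 - 4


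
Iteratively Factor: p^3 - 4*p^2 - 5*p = (p)*(p^2 - 4*p - 5) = p*(p + 1)*(p - 5)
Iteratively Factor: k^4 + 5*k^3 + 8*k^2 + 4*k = (k + 1)*(k^3 + 4*k^2 + 4*k) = (k + 1)*(k + 2)*(k^2 + 2*k) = k*(k + 1)*(k + 2)*(k + 2)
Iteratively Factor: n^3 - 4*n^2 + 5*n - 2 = (n - 1)*(n^2 - 3*n + 2) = (n - 1)^2*(n - 2)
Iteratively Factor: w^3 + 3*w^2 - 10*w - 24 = (w + 4)*(w^2 - w - 6) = (w + 2)*(w + 4)*(w - 3)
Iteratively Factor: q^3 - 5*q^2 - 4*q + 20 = (q - 5)*(q^2 - 4) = (q - 5)*(q + 2)*(q - 2)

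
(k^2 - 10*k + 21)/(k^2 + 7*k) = (k^2 - 10*k + 21)/(k*(k + 7))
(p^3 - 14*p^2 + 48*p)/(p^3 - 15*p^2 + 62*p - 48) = p/(p - 1)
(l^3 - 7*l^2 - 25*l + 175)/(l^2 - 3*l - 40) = (l^2 - 12*l + 35)/(l - 8)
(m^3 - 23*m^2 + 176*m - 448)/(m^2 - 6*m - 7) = (m^2 - 16*m + 64)/(m + 1)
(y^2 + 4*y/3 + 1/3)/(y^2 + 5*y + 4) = (y + 1/3)/(y + 4)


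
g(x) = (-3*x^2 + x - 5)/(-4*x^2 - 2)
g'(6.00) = 0.00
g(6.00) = 0.73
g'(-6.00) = 0.01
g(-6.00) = 0.82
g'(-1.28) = 0.55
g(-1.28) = 1.31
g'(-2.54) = 0.12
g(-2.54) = 0.97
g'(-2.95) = 0.09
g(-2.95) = 0.93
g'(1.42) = -0.33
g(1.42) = 0.96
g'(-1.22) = 0.60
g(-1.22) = 1.34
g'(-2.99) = 0.08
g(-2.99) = 0.92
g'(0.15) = -1.40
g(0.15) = 2.35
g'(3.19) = -0.03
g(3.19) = 0.76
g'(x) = 8*x*(-3*x^2 + x - 5)/(-4*x^2 - 2)^2 + (1 - 6*x)/(-4*x^2 - 2)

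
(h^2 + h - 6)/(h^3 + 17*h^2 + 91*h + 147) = (h - 2)/(h^2 + 14*h + 49)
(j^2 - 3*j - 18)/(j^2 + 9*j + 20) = (j^2 - 3*j - 18)/(j^2 + 9*j + 20)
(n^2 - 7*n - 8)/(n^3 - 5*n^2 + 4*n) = (n^2 - 7*n - 8)/(n*(n^2 - 5*n + 4))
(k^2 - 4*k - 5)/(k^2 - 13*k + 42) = (k^2 - 4*k - 5)/(k^2 - 13*k + 42)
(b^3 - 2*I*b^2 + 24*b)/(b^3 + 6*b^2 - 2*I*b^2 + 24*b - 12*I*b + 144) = b/(b + 6)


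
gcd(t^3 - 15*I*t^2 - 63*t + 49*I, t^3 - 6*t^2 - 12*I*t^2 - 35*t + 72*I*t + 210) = t - 7*I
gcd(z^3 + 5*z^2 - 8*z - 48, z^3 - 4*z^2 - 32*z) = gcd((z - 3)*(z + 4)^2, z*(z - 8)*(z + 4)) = z + 4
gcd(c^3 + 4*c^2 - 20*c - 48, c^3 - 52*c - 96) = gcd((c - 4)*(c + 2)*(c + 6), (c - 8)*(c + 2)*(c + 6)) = c^2 + 8*c + 12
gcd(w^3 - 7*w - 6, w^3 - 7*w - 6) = w^3 - 7*w - 6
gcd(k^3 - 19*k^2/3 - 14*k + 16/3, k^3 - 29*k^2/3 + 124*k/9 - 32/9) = k^2 - 25*k/3 + 8/3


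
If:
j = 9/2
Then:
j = 9/2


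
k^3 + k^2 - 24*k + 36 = (k - 3)*(k - 2)*(k + 6)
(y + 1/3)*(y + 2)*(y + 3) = y^3 + 16*y^2/3 + 23*y/3 + 2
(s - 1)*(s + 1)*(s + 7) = s^3 + 7*s^2 - s - 7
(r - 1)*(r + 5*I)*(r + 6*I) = r^3 - r^2 + 11*I*r^2 - 30*r - 11*I*r + 30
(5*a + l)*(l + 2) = 5*a*l + 10*a + l^2 + 2*l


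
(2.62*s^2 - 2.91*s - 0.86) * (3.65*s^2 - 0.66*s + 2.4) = 9.563*s^4 - 12.3507*s^3 + 5.0696*s^2 - 6.4164*s - 2.064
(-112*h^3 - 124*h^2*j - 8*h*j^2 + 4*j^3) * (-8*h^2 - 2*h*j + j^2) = 896*h^5 + 1216*h^4*j + 200*h^3*j^2 - 140*h^2*j^3 - 16*h*j^4 + 4*j^5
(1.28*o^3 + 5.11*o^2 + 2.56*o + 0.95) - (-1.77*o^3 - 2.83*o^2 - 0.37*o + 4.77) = 3.05*o^3 + 7.94*o^2 + 2.93*o - 3.82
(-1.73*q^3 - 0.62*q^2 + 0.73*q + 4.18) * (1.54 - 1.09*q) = 1.8857*q^4 - 1.9884*q^3 - 1.7505*q^2 - 3.432*q + 6.4372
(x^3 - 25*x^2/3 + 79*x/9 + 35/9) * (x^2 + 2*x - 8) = x^5 - 19*x^4/3 - 143*x^3/9 + 793*x^2/9 - 562*x/9 - 280/9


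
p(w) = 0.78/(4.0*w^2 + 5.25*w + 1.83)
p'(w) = 0.78*(-8.0*w - 5.25)/(4.0*w^2 + 5.25*w + 1.83)^2 = (-6.24*w - 4.095)/(4.0*w^2 + 5.25*w + 1.83)^2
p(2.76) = 0.02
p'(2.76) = -0.01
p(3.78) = 0.01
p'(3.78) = -0.00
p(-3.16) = 0.03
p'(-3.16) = 0.02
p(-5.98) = 0.01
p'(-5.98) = 0.00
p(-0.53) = 4.56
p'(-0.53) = -26.91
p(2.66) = 0.02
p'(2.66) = -0.01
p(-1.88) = 0.13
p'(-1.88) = 0.21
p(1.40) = 0.05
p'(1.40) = -0.04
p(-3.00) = 0.04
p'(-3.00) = 0.03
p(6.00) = 0.00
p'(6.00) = -0.00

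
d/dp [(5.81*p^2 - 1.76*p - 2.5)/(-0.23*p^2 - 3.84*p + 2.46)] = (-22.7152*p^2 + 27.4352*p - 13.9296)/(0.0529*p^4 + 1.7664*p^3 + 13.614*p^2 - 18.8928*p + 6.0516)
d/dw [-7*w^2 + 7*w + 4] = 7 - 14*w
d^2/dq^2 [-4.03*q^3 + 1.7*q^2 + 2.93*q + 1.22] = 3.4 - 24.18*q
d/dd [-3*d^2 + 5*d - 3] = 5 - 6*d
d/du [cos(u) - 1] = -sin(u)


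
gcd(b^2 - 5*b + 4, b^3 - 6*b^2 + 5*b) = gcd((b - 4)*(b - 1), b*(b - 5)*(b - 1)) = b - 1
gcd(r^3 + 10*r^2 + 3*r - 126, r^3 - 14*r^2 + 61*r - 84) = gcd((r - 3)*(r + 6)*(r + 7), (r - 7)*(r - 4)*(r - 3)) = r - 3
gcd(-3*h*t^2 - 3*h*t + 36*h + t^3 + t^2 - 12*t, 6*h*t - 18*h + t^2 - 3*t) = t - 3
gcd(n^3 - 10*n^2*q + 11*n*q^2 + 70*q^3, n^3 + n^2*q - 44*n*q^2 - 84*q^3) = -n^2 + 5*n*q + 14*q^2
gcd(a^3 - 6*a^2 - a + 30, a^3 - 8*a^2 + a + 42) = a^2 - a - 6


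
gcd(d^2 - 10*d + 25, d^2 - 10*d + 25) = d^2 - 10*d + 25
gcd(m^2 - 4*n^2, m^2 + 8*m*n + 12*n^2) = m + 2*n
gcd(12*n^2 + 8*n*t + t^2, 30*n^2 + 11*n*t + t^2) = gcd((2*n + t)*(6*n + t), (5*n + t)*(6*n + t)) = 6*n + t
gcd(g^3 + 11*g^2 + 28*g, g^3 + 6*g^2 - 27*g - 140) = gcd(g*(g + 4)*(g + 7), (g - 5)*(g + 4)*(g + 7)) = g^2 + 11*g + 28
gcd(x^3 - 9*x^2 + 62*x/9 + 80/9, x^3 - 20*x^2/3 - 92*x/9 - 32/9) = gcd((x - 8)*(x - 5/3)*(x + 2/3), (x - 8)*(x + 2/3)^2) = x^2 - 22*x/3 - 16/3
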